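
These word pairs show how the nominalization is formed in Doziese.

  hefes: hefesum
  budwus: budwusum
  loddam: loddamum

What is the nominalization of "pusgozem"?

pusgozemum

Every pair shown (hefes → hefesum, budwus → budwusum, loddam → loddamum) follows the same rule: add -um.
So pusgozem → pusgozemum.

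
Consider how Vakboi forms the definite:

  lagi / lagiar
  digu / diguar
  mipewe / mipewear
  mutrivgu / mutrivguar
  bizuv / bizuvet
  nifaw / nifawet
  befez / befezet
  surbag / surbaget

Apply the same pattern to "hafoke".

hafokear

digu and bizuv both have last vowel 'u' yet inflect differently (diguar, bizuvet), so the last vowel is not what conditions the rule; whether the stem ends in a vowel or a consonant is.
"hafoke" ends in a vowel. The stems ending in a vowel (lagi → lagiar, digu → diguar, mipewe → mipewear) add -ar.
So hafoke → hafokear.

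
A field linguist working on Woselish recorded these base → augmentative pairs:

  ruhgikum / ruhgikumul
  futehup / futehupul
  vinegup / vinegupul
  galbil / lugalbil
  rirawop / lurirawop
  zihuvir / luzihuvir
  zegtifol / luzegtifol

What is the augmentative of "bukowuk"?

futehup and rirawop both end in -p yet inflect differently (futehupul, lurirawop), so the final letter is not what conditions the rule; the last vowel is.
"bukowuk" has last vowel 'u'. The stems whose last vowel is 'u' (ruhgikum → ruhgikumul, futehup → futehupul, vinegup → vinegupul) add -ul.
So bukowuk → bukowukul.

bukowukul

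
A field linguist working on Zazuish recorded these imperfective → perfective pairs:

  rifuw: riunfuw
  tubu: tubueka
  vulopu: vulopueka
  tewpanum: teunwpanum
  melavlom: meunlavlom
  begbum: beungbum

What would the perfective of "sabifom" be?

saunbifom

vulopu and tewpanum both have last vowel 'u' yet inflect differently (vulopueka, teunwpanum), so the last vowel is not what conditions the rule; whether the stem ends in a vowel or a consonant is.
"sabifom" ends in a consonant. The stems ending in a consonant (tewpanum → teunwpanum, melavlom → meunlavlom, rifuw → riunfuw) insert -un- after the first vowel.
The other pattern: stems ending in a vowel add -eka.
So sabifom → saunbifom.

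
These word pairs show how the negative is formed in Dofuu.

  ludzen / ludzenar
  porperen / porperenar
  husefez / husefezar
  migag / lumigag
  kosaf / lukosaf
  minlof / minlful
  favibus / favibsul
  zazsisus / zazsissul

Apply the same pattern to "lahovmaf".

kosaf and minlof both end in -f yet inflect differently (lukosaf, minlful), so the final letter is not what conditions the rule; the last vowel is.
"lahovmaf" has last vowel 'a'. The stems whose last vowel is 'a' (migag → lumigag, kosaf → lukosaf) add the prefix lu-.
So lahovmaf → lulahovmaf.

lulahovmaf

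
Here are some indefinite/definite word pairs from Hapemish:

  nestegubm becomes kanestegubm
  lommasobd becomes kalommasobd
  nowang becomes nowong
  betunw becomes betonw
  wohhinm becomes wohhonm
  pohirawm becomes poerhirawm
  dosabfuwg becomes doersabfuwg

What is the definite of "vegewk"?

nestegubm and wohhinm both end in -m yet inflect differently (kanestegubm, wohhonm), so the final letter is not what conditions the rule; the second-to-last letter is.
"vegewk" has second-to-last letter 'w'. The stems whose second-to-last letter is 'w' (pohirawm → poerhirawm, dosabfuwg → doersabfuwg) insert -er- after the first vowel.
So vegewk → veergewk.

veergewk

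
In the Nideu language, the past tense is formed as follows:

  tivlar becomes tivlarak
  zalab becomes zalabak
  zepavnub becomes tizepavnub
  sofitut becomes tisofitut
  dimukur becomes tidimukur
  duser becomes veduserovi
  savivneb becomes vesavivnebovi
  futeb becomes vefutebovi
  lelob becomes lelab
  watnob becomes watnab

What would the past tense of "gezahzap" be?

"gezahzap" has last vowel 'a'. The stems whose last vowel is 'a' (tivlar → tivlarak, zalab → zalabak) add -ak.
The other patterns: stems whose last vowel is 'u' add the prefix ti-; stems whose last vowel is 'e' add ve- … -ovi around the stem; stems whose last vowel is 'o' change the last vowel to 'a'.
So gezahzap → gezahzapak.

gezahzapak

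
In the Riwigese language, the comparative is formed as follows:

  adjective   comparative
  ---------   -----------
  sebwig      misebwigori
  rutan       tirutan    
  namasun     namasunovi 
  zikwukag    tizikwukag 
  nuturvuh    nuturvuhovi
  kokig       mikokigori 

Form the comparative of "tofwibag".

titofwibag

namasun and rutan both end in -n yet inflect differently (namasunovi, tirutan), so the final letter is not what conditions the rule; the last vowel is.
"tofwibag" has last vowel 'a'. The stems whose last vowel is 'a' (zikwukag → tizikwukag, rutan → tirutan) add the prefix ti-.
So tofwibag → titofwibag.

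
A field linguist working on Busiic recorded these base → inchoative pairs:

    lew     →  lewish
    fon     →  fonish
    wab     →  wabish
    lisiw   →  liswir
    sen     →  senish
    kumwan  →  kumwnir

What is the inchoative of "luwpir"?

luwprir

sen and kumwan both end in -n yet inflect differently (senish, kumwnir), so the final letter is not what conditions the rule; the number of vowels is.
"luwpir" has 2 vowels. The stems with 2 vowels (kumwan → kumwnir, lisiw → liswir) delete the last vowel and add -ir.
So luwpir → luwprir.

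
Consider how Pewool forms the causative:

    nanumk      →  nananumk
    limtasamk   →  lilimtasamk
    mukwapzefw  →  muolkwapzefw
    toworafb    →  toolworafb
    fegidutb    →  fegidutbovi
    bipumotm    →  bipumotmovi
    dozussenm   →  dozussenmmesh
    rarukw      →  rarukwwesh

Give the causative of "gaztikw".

toworafb and fegidutb both end in -b yet inflect differently (toolworafb, fegidutbovi), so the final letter is not what conditions the rule; the second-to-last letter is.
"gaztikw" has second-to-last letter 'k'. The one such stem in the data (rarukw → rarukwwesh) doubles the final consonant and adds -esh (as does dozussenm), so the same rule applies.
So gaztikw → gaztikwwesh.

gaztikwwesh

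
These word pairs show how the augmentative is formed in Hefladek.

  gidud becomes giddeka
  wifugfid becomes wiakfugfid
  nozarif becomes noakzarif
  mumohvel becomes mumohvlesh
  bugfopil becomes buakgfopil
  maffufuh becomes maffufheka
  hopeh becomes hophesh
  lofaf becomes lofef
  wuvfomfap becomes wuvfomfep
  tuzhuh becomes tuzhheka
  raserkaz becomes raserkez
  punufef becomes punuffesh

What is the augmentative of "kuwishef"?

mumohvel and bugfopil both end in -l yet inflect differently (mumohvlesh, buakgfopil), so the final letter is not what conditions the rule; the last vowel is.
"kuwishef" has last vowel 'e'. The stems whose last vowel is 'e' (hopeh → hophesh, punufef → punuffesh, mumohvel → mumohvlesh) delete the last vowel and add -esh.
So kuwishef → kuwishfesh.

kuwishfesh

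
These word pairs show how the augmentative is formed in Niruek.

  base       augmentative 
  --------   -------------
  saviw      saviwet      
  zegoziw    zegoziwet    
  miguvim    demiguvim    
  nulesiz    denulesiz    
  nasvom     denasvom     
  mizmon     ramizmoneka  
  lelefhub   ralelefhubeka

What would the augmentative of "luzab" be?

saviw and miguvim both have last vowel 'i' yet inflect differently (saviwet, demiguvim), so the last vowel is not what conditions the rule; the final letter is.
"luzab" ends in -b. The one such stem in the data (lelefhub → ralelefhubeka) adds ra- … -eka around the stem, so the same rule applies.
The other patterns: stems ending in -w add -et; stems ending in -m or -z add the prefix de-.
So luzab → raluzabeka.

raluzabeka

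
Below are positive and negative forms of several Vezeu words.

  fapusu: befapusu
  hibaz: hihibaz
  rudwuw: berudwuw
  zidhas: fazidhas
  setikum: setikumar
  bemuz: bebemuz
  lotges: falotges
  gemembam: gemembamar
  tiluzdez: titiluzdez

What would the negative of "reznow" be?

"reznow" ends in -w. The one such stem in the data (rudwuw → berudwuw) adds the prefix be-, so the same rule applies.
So reznow → bereznow.

bereznow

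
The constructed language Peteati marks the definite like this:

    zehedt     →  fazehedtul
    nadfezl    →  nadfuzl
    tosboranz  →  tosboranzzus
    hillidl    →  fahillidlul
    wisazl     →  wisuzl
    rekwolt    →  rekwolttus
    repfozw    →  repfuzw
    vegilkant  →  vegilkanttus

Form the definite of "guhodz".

faguhodzul

vegilkant and zehedt both end in -t yet inflect differently (vegilkanttus, fazehedtul), so the final letter is not what conditions the rule; the second-to-last letter is.
"guhodz" has second-to-last letter 'd'. The stems whose second-to-last letter is 'd' (zehedt → fazehedtul, hillidl → fahillidlul) add fa- … -ul around the stem.
The other patterns: stems whose second-to-last letter is 'l' or 'n' double the final consonant and add -us; stems whose second-to-last letter is 'z' change the last vowel to 'u'.
So guhodz → faguhodzul.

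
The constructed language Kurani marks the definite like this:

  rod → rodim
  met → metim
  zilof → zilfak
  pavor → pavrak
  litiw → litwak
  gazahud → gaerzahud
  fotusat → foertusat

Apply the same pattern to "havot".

rod and gazahud both end in -d yet inflect differently (rodim, gaerzahud), so the final letter is not what conditions the rule; the number of vowels is.
"havot" has 2 vowels. The stems with 2 vowels (zilof → zilfak, pavor → pavrak, litiw → litwak) delete the last vowel and add -ak.
The other patterns: stems with 1 vowel add -im; stems with 3 vowels insert -er- after the first vowel.
So havot → havtak.

havtak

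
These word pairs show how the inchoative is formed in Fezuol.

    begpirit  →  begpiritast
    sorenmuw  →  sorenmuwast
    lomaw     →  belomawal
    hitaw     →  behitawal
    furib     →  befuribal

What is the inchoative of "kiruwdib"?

sorenmuw and lomaw both end in -w yet inflect differently (sorenmuwast, belomawal), so the final letter is not what conditions the rule; the number of vowels is.
"kiruwdib" has 3 vowels. The stems with 3 vowels (begpirit → begpiritast, sorenmuw → sorenmuwast) add -ast.
So kiruwdib → kiruwdibast.

kiruwdibast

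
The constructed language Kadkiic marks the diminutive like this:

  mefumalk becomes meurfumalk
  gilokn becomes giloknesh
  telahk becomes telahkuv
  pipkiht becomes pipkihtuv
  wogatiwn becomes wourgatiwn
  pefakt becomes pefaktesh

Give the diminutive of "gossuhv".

gossuhvuv

"gossuhv" has second-to-last letter 'h'. The stems whose second-to-last letter is 'h' (pipkiht → pipkihtuv, telahk → telahkuv) add -uv.
So gossuhv → gossuhvuv.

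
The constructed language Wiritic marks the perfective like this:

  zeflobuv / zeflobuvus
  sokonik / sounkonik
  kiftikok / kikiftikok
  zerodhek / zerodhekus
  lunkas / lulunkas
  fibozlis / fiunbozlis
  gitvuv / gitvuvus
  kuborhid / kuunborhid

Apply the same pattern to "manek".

manekus

sokonik and zerodhek both end in -k yet inflect differently (sounkonik, zerodhekus), so the final letter is not what conditions the rule; the last vowel is.
"manek" has last vowel 'e'. The one such stem in the data (zerodhek → zerodhekus) adds -us, so the same rule applies.
The other patterns: stems whose last vowel is 'i' insert -un- after the first vowel; stems whose last vowel is 'a' or 'o' repeat the first consonant+vowel as a prefix.
So manek → manekus.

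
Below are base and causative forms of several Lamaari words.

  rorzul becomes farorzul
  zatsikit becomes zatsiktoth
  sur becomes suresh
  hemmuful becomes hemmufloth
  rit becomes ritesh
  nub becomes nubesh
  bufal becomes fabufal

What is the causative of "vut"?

rorzul and hemmuful both end in -l yet inflect differently (farorzul, hemmufloth), so the final letter is not what conditions the rule; the number of vowels is.
"vut" has 1 vowel. The stems with 1 vowel (nub → nubesh, sur → suresh, rit → ritesh) add -esh.
So vut → vutesh.

vutesh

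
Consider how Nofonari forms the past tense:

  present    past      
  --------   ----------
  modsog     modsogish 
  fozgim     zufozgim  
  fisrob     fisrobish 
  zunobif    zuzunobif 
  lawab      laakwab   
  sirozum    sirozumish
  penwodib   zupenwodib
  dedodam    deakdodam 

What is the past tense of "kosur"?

lawab and penwodib both end in -b yet inflect differently (laakwab, zupenwodib), so the final letter is not what conditions the rule; the last vowel is.
"kosur" has last vowel 'u'. The one such stem in the data (sirozum → sirozumish) adds -ish, so the same rule applies.
The other patterns: stems whose last vowel is 'a' insert -ak- after the first vowel; stems whose last vowel is 'i' add the prefix zu-.
So kosur → kosurish.

kosurish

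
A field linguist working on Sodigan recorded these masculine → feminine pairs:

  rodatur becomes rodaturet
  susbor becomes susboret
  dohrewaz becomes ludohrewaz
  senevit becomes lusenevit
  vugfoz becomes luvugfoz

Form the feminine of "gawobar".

susbor and vugfoz both have last vowel 'o' yet inflect differently (susboret, luvugfoz), so the last vowel is not what conditions the rule; the final letter is.
"gawobar" ends in -r. The stems ending in -r (rodatur → rodaturet, susbor → susboret) add -et.
So gawobar → gawobaret.

gawobaret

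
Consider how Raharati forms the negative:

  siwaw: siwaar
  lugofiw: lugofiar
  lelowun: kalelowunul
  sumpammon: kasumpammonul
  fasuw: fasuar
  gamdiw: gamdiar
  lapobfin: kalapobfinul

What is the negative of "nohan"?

fasuw and lelowun both have last vowel 'u' yet inflect differently (fasuar, kalelowunul), so the last vowel is not what conditions the rule; the final letter is.
"nohan" ends in -n. The stems ending in -n (sumpammon → kasumpammonul, lelowun → kalelowunul, lapobfin → kalapobfinul) add ka- … -ul around the stem.
The other pattern: stems ending in -w drop the final letter and add -ar.
So nohan → kanohanul.

kanohanul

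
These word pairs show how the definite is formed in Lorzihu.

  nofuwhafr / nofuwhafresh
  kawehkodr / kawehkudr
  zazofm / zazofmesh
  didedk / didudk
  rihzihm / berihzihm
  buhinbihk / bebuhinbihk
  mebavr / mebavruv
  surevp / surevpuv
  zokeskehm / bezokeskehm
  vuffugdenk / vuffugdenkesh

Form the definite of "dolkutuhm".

bedolkutuhm

mebavr and kawehkodr both end in -r yet inflect differently (mebavruv, kawehkudr), so the final letter is not what conditions the rule; the second-to-last letter is.
"dolkutuhm" has second-to-last letter 'h'. The stems whose second-to-last letter is 'h' (zokeskehm → bezokeskehm, buhinbihk → bebuhinbihk, rihzihm → berihzihm) add the prefix be-.
The other patterns: stems whose second-to-last letter is 'v' add -uv; stems whose second-to-last letter is 'd' change the last vowel to 'u'; stems whose second-to-last letter is 'f' or 'n' add -esh.
So dolkutuhm → bedolkutuhm.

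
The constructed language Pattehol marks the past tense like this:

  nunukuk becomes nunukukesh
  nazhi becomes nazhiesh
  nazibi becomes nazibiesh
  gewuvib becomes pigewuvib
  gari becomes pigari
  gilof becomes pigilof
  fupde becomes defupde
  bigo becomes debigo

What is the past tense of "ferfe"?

deferfe

nazhi and gari both end in -i yet inflect differently (nazhiesh, pigari), so the final letter is not what conditions the rule; the first letter is.
"ferfe" begins with f-. The one such stem in the data (fupde → defupde) adds the prefix de-, so the same rule applies.
The other patterns: stems beginning with n- add -esh; stems beginning with g- add the prefix pi-.
So ferfe → deferfe.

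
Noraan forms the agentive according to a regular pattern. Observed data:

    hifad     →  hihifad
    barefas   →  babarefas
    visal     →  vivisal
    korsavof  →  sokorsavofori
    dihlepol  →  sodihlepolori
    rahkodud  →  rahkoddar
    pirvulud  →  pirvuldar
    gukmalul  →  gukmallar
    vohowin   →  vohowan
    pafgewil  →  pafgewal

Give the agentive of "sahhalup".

visal and dihlepol both end in -l yet inflect differently (vivisal, sodihlepolori), so the final letter is not what conditions the rule; the last vowel is.
"sahhalup" has last vowel 'u'. The stems whose last vowel is 'u' (rahkodud → rahkoddar, pirvulud → pirvuldar, gukmalul → gukmallar) delete the last vowel and add -ar.
The other patterns: stems whose last vowel is 'a' repeat the first consonant+vowel as a prefix; stems whose last vowel is 'o' add so- … -ori around the stem; stems whose last vowel is 'i' change the last vowel to 'a'.
So sahhalup → sahhalpar.

sahhalpar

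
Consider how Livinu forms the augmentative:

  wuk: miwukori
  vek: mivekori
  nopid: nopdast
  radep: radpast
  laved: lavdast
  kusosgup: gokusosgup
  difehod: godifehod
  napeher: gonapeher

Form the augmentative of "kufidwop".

radep and kusosgup both end in -p yet inflect differently (radpast, gokusosgup), so the final letter is not what conditions the rule; the number of vowels is.
"kufidwop" has 3 vowels. The stems with 3 vowels (kusosgup → gokusosgup, difehod → godifehod, napeher → gonapeher) add the prefix go-.
The other patterns: stems with 1 vowel add mi- … -ori around the stem; stems with 2 vowels delete the last vowel and add -ast.
So kufidwop → gokufidwop.

gokufidwop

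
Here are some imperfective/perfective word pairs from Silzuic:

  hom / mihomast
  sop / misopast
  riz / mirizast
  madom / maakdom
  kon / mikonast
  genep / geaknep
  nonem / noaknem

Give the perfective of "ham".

sop and genep both end in -p yet inflect differently (misopast, geaknep), so the final letter is not what conditions the rule; the number of vowels is.
"ham" has 1 vowel. The stems with 1 vowel (kon → mikonast, riz → mirizast, sop → misopast) add mi- … -ast around the stem.
The other pattern: stems with 2 vowels insert -ak- after the first vowel.
So ham → mihamast.

mihamast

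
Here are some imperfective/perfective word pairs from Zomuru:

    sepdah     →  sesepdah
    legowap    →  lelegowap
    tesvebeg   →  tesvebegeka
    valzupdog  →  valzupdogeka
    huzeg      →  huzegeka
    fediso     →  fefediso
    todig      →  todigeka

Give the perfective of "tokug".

"tokug" ends in -g. The stems ending in -g (todig → todigeka, huzeg → huzegeka, valzupdog → valzupdogeka) add -eka.
The other pattern: stems ending in -h, -o or -p repeat the first consonant+vowel as a prefix.
So tokug → tokugeka.

tokugeka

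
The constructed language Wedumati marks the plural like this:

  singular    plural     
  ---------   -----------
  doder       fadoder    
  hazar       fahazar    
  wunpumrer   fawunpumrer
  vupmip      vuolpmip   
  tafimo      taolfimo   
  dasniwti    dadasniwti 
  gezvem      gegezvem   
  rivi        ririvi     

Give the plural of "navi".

"navi" ends in -i. The stems ending in -i (dasniwti → dadasniwti, rivi → ririvi) repeat the first consonant+vowel as a prefix.
So navi → nanavi.

nanavi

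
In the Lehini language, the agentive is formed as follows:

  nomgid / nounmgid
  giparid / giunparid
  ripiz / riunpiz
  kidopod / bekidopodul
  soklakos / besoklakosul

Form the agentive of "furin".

nomgid and kidopod both end in -d yet inflect differently (nounmgid, bekidopodul), so the final letter is not what conditions the rule; the last vowel is.
"furin" has last vowel 'i'. The stems whose last vowel is 'i' (nomgid → nounmgid, giparid → giunparid, ripiz → riunpiz) insert -un- after the first vowel.
So furin → fuunrin.

fuunrin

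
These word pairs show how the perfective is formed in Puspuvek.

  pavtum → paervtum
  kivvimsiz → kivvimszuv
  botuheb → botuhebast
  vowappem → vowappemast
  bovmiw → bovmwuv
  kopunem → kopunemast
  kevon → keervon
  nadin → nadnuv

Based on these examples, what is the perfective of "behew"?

kopunem and pavtum both end in -m yet inflect differently (kopunemast, paervtum), so the final letter is not what conditions the rule; the last vowel is.
"behew" has last vowel 'e'. The stems whose last vowel is 'e' (kopunem → kopunemast, botuheb → botuhebast, vowappem → vowappemast) add -ast.
The other patterns: stems whose last vowel is 'i' delete the last vowel and add -uv; stems whose last vowel is 'o' or 'u' insert -er- after the first vowel.
So behew → behewast.

behewast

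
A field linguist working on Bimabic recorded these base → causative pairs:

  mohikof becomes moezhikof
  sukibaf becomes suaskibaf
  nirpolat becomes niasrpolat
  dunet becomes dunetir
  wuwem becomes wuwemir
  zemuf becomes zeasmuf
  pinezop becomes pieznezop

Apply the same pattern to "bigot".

biezgot

mohikof and sukibaf both end in -f yet inflect differently (moezhikof, suaskibaf), so the final letter is not what conditions the rule; the last vowel is.
"bigot" has last vowel 'o'. The stems whose last vowel is 'o' (mohikof → moezhikof, pinezop → pieznezop) insert -ez- after the first vowel.
The other patterns: stems whose last vowel is 'e' add -ir; stems whose last vowel is 'a' or 'u' insert -as- after the first vowel.
So bigot → biezgot.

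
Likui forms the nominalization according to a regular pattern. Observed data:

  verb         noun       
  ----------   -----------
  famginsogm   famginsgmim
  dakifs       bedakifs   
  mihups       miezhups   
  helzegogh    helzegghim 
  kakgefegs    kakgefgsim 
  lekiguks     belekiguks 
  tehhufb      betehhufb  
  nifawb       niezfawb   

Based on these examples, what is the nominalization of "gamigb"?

gamgbim

"gamigb" has second-to-last letter 'g'. The stems whose second-to-last letter is 'g' (famginsogm → famginsgmim, kakgefegs → kakgefgsim, helzegogh → helzegghim) delete the last vowel and add -im.
The other patterns: stems whose second-to-last letter is 'f' or 'k' add the prefix be-; stems whose second-to-last letter is 'p' or 'w' insert -ez- after the first vowel.
So gamigb → gamgbim.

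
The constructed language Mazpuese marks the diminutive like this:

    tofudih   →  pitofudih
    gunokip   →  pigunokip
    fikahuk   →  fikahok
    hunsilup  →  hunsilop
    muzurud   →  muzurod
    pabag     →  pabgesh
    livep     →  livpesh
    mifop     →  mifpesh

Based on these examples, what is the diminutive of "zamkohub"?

gunokip and hunsilup both end in -p yet inflect differently (pigunokip, hunsilop), so the final letter is not what conditions the rule; the last vowel is.
"zamkohub" has last vowel 'u'. The stems whose last vowel is 'u' (fikahuk → fikahok, hunsilup → hunsilop, muzurud → muzurod) change the last vowel to 'o'.
So zamkohub → zamkohob.

zamkohob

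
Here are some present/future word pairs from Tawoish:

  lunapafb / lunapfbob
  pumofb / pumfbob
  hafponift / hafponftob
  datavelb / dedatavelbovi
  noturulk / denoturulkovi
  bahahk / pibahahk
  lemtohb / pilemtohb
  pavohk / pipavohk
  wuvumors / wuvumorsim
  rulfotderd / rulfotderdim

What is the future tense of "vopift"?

"vopift" has second-to-last letter 'f'. The stems whose second-to-last letter is 'f' (lunapafb → lunapfbob, pumofb → pumfbob, hafponift → hafponftob) delete the last vowel and add -ob.
The other patterns: stems whose second-to-last letter is 'l' add de- … -ovi around the stem; stems whose second-to-last letter is 'h' add the prefix pi-; stems whose second-to-last letter is 'r' add -im.
So vopift → vopftob.

vopftob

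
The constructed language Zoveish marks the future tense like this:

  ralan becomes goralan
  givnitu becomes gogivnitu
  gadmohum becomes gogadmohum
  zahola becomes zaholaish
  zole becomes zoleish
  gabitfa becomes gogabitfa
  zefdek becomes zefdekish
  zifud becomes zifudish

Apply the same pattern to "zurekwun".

zurekwunish

zahola and gabitfa both end in -a yet inflect differently (zaholaish, gogabitfa), so the final letter is not what conditions the rule; the first letter is.
"zurekwun" begins with z-. The stems beginning with z- (zifud → zifudish, zefdek → zefdekish, zahola → zaholaish) add -ish.
The other pattern: stems beginning with g- or r- add the prefix go-.
So zurekwun → zurekwunish.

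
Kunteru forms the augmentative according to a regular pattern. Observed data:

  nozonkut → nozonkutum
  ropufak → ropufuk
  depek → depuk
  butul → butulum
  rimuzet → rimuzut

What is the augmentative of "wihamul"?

wihamulum

rimuzet and nozonkut both end in -t yet inflect differently (rimuzut, nozonkutum), so the final letter is not what conditions the rule; the last vowel is.
"wihamul" has last vowel 'u'. The stems whose last vowel is 'u' (butul → butulum, nozonkut → nozonkutum) add -um.
So wihamul → wihamulum.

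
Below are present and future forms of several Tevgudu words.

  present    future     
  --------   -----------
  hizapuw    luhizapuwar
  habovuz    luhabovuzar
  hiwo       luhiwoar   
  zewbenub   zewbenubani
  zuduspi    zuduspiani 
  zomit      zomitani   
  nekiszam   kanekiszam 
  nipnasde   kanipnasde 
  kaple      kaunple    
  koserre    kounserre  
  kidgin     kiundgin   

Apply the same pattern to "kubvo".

nipnasde and kaple both end in -e yet inflect differently (kanipnasde, kaunple), so the final letter is not what conditions the rule; the first letter is.
"kubvo" begins with k-. The stems beginning with k- (kaple → kaunple, koserre → kounserre, kidgin → kiundgin) insert -un- after the first vowel.
The other patterns: stems beginning with h- add lu- … -ar around the stem; stems beginning with z- add -ani; stems beginning with n- add the prefix ka-.
So kubvo → kuunbvo.

kuunbvo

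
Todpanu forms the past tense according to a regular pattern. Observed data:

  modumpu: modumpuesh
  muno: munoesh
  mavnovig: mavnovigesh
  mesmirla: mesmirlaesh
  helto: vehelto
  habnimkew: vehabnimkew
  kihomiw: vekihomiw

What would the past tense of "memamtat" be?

muno and helto both end in -o yet inflect differently (munoesh, vehelto), so the final letter is not what conditions the rule; the first letter is.
"memamtat" begins with m-. The stems beginning with m- (modumpu → modumpuesh, muno → munoesh, mavnovig → mavnovigesh) add -esh.
The other pattern: stems beginning with h- or k- add the prefix ve-.
So memamtat → memamtatesh.

memamtatesh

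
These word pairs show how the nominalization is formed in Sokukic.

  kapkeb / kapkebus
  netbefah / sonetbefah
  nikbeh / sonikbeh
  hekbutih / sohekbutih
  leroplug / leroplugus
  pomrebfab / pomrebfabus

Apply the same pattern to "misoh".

somisoh

netbefah and pomrebfab both have last vowel 'a' yet inflect differently (sonetbefah, pomrebfabus), so the last vowel is not what conditions the rule; the final letter is.
"misoh" ends in -h. The stems ending in -h (nikbeh → sonikbeh, hekbutih → sohekbutih, netbefah → sonetbefah) add the prefix so-.
The other pattern: stems ending in -b or -g add -us.
So misoh → somisoh.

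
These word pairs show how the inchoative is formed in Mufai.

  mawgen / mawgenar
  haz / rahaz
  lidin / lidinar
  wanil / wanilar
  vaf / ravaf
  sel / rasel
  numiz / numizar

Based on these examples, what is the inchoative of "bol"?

rabol

haz and numiz both end in -z yet inflect differently (rahaz, numizar), so the final letter is not what conditions the rule; the number of vowels is.
"bol" has 1 vowel. The stems with 1 vowel (haz → rahaz, vaf → ravaf, sel → rasel) add the prefix ra-.
So bol → rabol.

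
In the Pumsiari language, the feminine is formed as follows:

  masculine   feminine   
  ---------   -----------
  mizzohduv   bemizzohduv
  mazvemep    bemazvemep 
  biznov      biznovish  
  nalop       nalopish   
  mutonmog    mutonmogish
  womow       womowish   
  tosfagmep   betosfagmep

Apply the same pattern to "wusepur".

bewusepur

"wusepur" has last vowel 'u'. The one such stem in the data (mizzohduv → bemizzohduv) adds the prefix be-, so the same rule applies.
The other pattern: stems whose last vowel is 'o' add -ish.
So wusepur → bewusepur.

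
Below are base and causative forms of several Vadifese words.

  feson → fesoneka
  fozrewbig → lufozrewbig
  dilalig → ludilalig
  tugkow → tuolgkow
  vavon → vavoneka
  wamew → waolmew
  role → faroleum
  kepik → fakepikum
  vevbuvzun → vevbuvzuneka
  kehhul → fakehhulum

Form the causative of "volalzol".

favolalzolum

tugkow and vavon both have last vowel 'o' yet inflect differently (tuolgkow, vavoneka), so the last vowel is not what conditions the rule; the final letter is.
"volalzol" ends in -l. The one such stem in the data (kehhul → fakehhulum) adds fa- … -um around the stem, so the same rule applies.
So volalzol → favolalzolum.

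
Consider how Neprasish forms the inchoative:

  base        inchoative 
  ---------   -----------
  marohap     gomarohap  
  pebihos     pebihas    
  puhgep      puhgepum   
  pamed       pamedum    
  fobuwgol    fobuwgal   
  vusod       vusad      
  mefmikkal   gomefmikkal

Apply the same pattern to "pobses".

puhgep and marohap both end in -p yet inflect differently (puhgepum, gomarohap), so the final letter is not what conditions the rule; the last vowel is.
"pobses" has last vowel 'e'. The stems whose last vowel is 'e' (puhgep → puhgepum, pamed → pamedum) add -um.
The other patterns: stems whose last vowel is 'a' add the prefix go-; stems whose last vowel is 'o' change the last vowel to 'a'.
So pobses → pobsesum.

pobsesum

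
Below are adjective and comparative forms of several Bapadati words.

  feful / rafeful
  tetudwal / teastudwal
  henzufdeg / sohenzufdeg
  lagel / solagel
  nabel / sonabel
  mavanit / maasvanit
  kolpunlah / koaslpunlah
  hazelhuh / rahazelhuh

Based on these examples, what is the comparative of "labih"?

feful and lagel both end in -l yet inflect differently (rafeful, solagel), so the final letter is not what conditions the rule; the last vowel is.
"labih" has last vowel 'i'. The one such stem in the data (mavanit → maasvanit) inserts -as- after the first vowel (as do kolpunlah, tetudwal), so the same rule applies.
The other patterns: stems whose last vowel is 'u' add the prefix ra-; stems whose last vowel is 'e' add the prefix so-.
So labih → laasbih.

laasbih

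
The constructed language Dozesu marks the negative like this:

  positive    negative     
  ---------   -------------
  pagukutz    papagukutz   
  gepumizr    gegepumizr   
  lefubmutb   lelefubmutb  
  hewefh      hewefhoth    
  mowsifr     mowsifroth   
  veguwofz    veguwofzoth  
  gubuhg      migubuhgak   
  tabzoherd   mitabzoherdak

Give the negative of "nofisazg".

gepumizr and mowsifr both end in -r yet inflect differently (gegepumizr, mowsifroth), so the final letter is not what conditions the rule; the second-to-last letter is.
"nofisazg" has second-to-last letter 'z'. The one such stem in the data (gepumizr → gegepumizr) repeats the first consonant+vowel as a prefix (as do pagukutz, lefubmutb), so the same rule applies.
The other patterns: stems whose second-to-last letter is 'f' add -oth; stems whose second-to-last letter is 'h' or 'r' add mi- … -ak around the stem.
So nofisazg → nonofisazg.

nonofisazg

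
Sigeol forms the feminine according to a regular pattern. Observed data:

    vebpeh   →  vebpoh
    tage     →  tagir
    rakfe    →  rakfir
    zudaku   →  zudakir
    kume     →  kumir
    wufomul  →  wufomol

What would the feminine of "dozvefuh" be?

dozvefoh

zudaku and wufomul both have last vowel 'u' yet inflect differently (zudakir, wufomol), so the last vowel is not what conditions the rule; whether the stem ends in a vowel or a consonant is.
"dozvefuh" ends in a consonant. The stems ending in a consonant (wufomul → wufomol, vebpeh → vebpoh) change the last vowel to 'o'.
So dozvefuh → dozvefoh.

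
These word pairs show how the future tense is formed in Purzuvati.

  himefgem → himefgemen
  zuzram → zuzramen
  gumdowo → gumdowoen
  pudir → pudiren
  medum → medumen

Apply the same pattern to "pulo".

Every pair shown (himefgem → himefgemen, zuzram → zuzramen, gumdowo → gumdowoen, …) follows the same rule: add -en.
So pulo → puloen.

puloen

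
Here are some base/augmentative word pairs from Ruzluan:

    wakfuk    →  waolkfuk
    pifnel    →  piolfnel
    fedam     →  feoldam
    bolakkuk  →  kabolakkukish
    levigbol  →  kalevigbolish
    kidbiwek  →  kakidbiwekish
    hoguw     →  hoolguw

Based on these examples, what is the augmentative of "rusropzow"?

pifnel and levigbol both end in -l yet inflect differently (piolfnel, kalevigbolish), so the final letter is not what conditions the rule; the number of vowels is.
"rusropzow" has 3 vowels. The stems with 3 vowels (levigbol → kalevigbolish, bolakkuk → kabolakkukish, kidbiwek → kakidbiwekish) add ka- … -ish around the stem.
The other pattern: stems with 2 vowels insert -ol- after the first vowel.
So rusropzow → karusropzowish.

karusropzowish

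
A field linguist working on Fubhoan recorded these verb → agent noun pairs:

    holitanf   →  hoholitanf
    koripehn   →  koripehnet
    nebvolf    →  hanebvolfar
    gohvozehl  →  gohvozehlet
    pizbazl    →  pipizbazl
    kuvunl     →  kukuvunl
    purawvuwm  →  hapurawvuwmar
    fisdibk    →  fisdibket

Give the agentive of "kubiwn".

hakubiwnar

pizbazl and gohvozehl both end in -l yet inflect differently (pipizbazl, gohvozehlet), so the final letter is not what conditions the rule; the second-to-last letter is.
"kubiwn" has second-to-last letter 'w'. The one such stem in the data (purawvuwm → hapurawvuwmar) adds ha- … -ar around the stem, so the same rule applies.
So kubiwn → hakubiwnar.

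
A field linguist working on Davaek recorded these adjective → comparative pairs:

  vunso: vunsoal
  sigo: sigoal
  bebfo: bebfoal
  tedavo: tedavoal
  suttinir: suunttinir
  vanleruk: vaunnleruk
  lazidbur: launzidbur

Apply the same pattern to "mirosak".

miunrosak

sigo and suttinir both begin with s- yet inflect differently (sigoal, suunttinir), so the first letter is not what conditions the rule; the final letter is.
"mirosak" ends in -k. The one such stem in the data (vanleruk → vaunnleruk) inserts -un- after the first vowel (as do suttinir, lazidbur), so the same rule applies.
So mirosak → miunrosak.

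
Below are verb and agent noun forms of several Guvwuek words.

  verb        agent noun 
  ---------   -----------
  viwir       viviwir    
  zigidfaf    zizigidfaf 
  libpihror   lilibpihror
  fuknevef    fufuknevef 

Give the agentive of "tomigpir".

totomigpir

Every pair shown (viwir → viviwir, zigidfaf → zizigidfaf, libpihror → lilibpihror, …) follows the same rule: repeat the first consonant+vowel as a prefix.
So tomigpir → totomigpir.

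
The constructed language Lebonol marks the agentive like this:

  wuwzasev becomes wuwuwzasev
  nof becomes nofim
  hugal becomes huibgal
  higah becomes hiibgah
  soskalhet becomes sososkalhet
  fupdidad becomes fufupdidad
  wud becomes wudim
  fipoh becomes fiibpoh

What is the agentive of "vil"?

"vil" has 1 vowel. The stems with 1 vowel (wud → wudim, nof → nofim) add -im.
The other patterns: stems with 2 vowels insert -ib- after the first vowel; stems with 3 vowels repeat the first consonant+vowel as a prefix.
So vil → vilim.

vilim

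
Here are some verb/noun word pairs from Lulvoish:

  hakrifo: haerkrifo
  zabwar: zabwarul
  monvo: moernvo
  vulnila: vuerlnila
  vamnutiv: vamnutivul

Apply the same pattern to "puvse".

zabwar and vulnila both have last vowel 'a' yet inflect differently (zabwarul, vuerlnila), so the last vowel is not what conditions the rule; whether the stem ends in a vowel or a consonant is.
"puvse" ends in a vowel. The stems ending in a vowel (vulnila → vuerlnila, monvo → moernvo, hakrifo → haerkrifo) insert -er- after the first vowel.
The other pattern: stems ending in a consonant add -ul.
So puvse → puervse.

puervse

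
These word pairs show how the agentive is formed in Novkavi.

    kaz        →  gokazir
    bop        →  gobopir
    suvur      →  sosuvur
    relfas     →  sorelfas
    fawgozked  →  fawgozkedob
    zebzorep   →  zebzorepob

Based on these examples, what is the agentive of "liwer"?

bop and zebzorep both end in -p yet inflect differently (gobopir, zebzorepob), so the final letter is not what conditions the rule; the number of vowels is.
"liwer" has 2 vowels. The stems with 2 vowels (suvur → sosuvur, relfas → sorelfas) add the prefix so-.
So liwer → soliwer.

soliwer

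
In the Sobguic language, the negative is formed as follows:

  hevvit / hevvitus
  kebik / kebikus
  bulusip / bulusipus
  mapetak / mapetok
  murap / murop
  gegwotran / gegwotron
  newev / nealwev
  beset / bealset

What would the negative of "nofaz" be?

kebik and mapetak both end in -k yet inflect differently (kebikus, mapetok), so the final letter is not what conditions the rule; the last vowel is.
"nofaz" has last vowel 'a'. The stems whose last vowel is 'a' (mapetak → mapetok, murap → murop, gegwotran → gegwotron) change the last vowel to 'o'.
So nofaz → nofoz.

nofoz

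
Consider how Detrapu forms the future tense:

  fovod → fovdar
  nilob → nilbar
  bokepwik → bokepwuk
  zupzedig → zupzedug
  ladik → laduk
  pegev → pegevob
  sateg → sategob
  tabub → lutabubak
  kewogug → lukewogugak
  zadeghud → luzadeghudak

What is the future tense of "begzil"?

zupzedig and sateg both end in -g yet inflect differently (zupzedug, sategob), so the final letter is not what conditions the rule; the last vowel is.
"begzil" has last vowel 'i'. The stems whose last vowel is 'i' (bokepwik → bokepwuk, zupzedig → zupzedug, ladik → laduk) change the last vowel to 'u'.
The other patterns: stems whose last vowel is 'o' delete the last vowel and add -ar; stems whose last vowel is 'e' add -ob; stems whose last vowel is 'u' add lu- … -ak around the stem.
So begzil → begzul.

begzul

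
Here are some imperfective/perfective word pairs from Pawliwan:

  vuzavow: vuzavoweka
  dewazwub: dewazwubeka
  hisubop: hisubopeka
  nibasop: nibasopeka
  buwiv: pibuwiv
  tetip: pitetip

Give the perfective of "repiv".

pirepiv

hisubop and tetip both end in -p yet inflect differently (hisubopeka, pitetip), so the final letter is not what conditions the rule; the last vowel is.
"repiv" has last vowel 'i'. The stems whose last vowel is 'i' (buwiv → pibuwiv, tetip → pitetip) add the prefix pi-.
The other pattern: stems whose last vowel is 'o' or 'u' add -eka.
So repiv → pirepiv.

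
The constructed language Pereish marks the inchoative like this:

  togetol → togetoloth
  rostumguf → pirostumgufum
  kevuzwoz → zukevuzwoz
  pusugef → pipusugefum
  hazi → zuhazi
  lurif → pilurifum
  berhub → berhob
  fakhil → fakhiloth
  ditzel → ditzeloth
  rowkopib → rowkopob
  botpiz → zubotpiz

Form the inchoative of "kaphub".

rowkopib and fakhil both have last vowel 'i' yet inflect differently (rowkopob, fakhiloth), so the last vowel is not what conditions the rule; the final letter is.
"kaphub" ends in -b. The stems ending in -b (berhub → berhob, rowkopib → rowkopob) change the last vowel to 'o'.
The other patterns: stems ending in -l add -oth; stems ending in -f add pi- … -um around the stem; stems ending in -i or -z add the prefix zu-.
So kaphub → kaphob.

kaphob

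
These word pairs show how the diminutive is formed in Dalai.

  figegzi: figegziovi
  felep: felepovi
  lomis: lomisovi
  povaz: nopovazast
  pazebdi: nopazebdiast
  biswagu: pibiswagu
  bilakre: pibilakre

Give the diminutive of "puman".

nopumanast

figegzi and pazebdi both end in -i yet inflect differently (figegziovi, nopazebdiast), so the final letter is not what conditions the rule; the first letter is.
"puman" begins with p-. The stems beginning with p- (povaz → nopovazast, pazebdi → nopazebdiast) add no- … -ast around the stem.
The other patterns: stems beginning with f- or l- add -ovi; stems beginning with b- add the prefix pi-.
So puman → nopumanast.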